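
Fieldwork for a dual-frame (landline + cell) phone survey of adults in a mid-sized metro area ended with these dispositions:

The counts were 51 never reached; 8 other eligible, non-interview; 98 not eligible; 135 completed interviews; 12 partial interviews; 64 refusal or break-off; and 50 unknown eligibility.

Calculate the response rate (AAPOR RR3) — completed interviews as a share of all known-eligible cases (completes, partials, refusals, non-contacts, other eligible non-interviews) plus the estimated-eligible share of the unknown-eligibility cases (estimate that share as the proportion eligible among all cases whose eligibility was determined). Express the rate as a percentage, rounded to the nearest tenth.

44.0%

Top = 135
Eligible (known) = 135 + 12 + 64 + 51 + 8 = 270
e = 270 / (270 + 98) = 270 / 368 = 0.7337
e × U = 0.7337 × 50 = 36.69
Denominator = 270 + 36.69 = 306.69
RR3 = 135 / 306.69 = 0.4402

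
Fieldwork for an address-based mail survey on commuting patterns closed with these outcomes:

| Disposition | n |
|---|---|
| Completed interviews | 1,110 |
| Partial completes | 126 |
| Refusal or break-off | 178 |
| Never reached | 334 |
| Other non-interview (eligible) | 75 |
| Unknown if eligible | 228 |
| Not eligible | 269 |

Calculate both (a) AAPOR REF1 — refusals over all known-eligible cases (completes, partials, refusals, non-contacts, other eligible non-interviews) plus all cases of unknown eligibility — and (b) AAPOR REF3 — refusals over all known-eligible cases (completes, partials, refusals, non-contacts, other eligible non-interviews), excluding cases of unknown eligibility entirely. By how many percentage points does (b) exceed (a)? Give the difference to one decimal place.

Numerator: 178
Denominator: 1110 + 126 + 178 + 334 + 75 + 228 = 2051
REF1 = 178 / 2051 = 0.0868
Denominator: 1110 + 126 + 178 + 334 + 75 = 1823
REF3 = 178 / 1823 = 0.0976
Difference = 9.76 − 8.68 = 1.08 percentage points

1.1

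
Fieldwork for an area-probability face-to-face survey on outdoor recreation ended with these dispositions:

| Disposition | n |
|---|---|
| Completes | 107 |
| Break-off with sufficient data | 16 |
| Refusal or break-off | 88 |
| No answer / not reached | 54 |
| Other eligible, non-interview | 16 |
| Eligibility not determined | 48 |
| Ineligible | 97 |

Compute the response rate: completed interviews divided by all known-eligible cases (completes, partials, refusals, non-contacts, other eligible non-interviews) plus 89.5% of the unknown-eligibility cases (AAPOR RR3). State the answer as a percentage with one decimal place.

Num: 107
Determined eligible: 107 + 16 + 88 + 54 + 16 = 281
Estimated eligible among unknowns: 0.8950 × 48 = 42.96
Base: 281 + 42.96 = 323.96
RR3 = 107 / 323.96 = 0.3303

33.0%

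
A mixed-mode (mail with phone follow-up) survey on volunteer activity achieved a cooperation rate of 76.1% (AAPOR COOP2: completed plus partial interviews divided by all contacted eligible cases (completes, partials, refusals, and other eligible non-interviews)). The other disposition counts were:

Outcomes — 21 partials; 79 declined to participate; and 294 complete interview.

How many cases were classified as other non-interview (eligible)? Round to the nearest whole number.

Top = 294 + 21 = 315
COOP2 = 315 / D = 0.761
D = 315 / 0.761 = 413.9
Rest of base = 394
other non-interview (eligible) = 413.9 − 394 ≈ 20

20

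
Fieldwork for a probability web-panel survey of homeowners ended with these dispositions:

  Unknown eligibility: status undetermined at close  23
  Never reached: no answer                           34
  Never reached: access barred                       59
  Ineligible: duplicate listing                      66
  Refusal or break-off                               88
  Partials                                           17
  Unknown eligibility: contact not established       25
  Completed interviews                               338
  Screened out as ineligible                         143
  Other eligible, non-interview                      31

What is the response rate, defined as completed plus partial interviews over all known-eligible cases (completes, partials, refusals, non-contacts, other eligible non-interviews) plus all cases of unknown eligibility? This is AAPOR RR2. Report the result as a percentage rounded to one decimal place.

No contact after all attempts = 34 + 59 = 93
Unknown eligibility = 25 + 23 = 48
Ineligible = 143 + 66 = 209
Num = 338 + 17 = 355
Denominator = 338 + 17 + 88 + 93 + 31 + 48 = 615
RR2 = 355 / 615 = 0.5772

57.7%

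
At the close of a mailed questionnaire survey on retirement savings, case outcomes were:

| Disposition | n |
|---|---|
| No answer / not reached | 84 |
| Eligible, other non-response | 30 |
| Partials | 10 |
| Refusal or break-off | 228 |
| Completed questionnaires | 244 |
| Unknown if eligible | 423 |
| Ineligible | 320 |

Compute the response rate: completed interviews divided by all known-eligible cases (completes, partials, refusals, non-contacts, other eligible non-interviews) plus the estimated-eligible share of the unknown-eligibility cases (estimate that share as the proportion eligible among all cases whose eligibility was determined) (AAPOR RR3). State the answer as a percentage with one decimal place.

28.0%

Numerator = 244
Determined eligible = 244 + 10 + 228 + 84 + 30 = 596
e = 596 / (596 + 320) = 596 / 916 = 0.6507
Eligible share of unknowns = 0.6507 × 423 = 275.25
Base = 596 + 275.25 = 871.25
RR3 = 244 / 871.25 = 0.2801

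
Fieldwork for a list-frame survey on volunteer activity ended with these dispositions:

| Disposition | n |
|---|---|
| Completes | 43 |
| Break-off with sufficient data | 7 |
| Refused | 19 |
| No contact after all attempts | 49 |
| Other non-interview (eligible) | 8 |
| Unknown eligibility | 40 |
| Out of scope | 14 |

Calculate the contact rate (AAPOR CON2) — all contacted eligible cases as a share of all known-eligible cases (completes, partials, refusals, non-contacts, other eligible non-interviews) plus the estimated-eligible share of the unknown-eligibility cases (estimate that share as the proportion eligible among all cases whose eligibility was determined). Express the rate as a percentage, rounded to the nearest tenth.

Numerator: 43 + 7 + 19 + 8 = 77
Determined eligible: 43 + 7 + 19 + 49 + 8 = 126
e = 126 / (126 + 14) = 126 / 140 = 0.9000
Estimated eligible among unknowns: 0.9000 × 40 = 36.00
Base: 126 + 36.00 = 162.00
CON2 = 77 / 162.00 = 0.4753

47.5%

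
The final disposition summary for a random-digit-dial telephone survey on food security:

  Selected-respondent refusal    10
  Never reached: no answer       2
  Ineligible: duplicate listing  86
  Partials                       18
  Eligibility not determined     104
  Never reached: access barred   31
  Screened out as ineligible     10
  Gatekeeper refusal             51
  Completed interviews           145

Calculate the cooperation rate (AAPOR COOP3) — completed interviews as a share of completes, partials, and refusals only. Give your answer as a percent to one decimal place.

64.7%

Refusal or break-off = 51 + 10 = 61
No answer / not reached = 2 + 31 = 33
Screened out, ineligible = 10 + 86 = 96
Num = 145
Denominator = 145 + 18 + 61 = 224
COOP3 = 145 / 224 = 0.6473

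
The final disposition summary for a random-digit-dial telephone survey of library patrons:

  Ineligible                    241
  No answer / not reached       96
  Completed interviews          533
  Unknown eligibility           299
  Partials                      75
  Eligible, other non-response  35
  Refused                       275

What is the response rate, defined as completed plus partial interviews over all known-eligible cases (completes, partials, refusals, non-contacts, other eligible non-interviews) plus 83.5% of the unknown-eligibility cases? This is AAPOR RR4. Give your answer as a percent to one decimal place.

48.1%

Top → 533 + 75 = 608
Known eligible → 533 + 75 + 275 + 96 + 35 = 1014
Estimated eligible among unknowns → 0.8350 × 299 = 249.66
Denominator → 1014 + 249.66 = 1263.66
RR4 = 608 / 1263.66 = 0.4811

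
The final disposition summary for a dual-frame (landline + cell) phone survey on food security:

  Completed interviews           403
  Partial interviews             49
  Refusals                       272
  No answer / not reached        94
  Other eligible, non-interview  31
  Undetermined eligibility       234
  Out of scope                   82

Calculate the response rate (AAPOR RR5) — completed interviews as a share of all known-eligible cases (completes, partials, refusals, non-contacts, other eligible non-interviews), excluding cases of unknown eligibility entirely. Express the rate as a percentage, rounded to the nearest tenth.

Num = 403
Denominator = 403 + 49 + 272 + 94 + 31 = 849
RR5 = 403 / 849 = 0.4747

47.5%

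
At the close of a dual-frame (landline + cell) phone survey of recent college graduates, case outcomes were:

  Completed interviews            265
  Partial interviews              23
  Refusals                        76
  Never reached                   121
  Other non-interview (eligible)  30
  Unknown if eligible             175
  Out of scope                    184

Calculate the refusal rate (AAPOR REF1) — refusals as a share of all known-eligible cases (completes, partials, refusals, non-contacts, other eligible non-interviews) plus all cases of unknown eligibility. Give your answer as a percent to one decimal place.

11.0%

Top → 76
Denominator → 265 + 23 + 76 + 121 + 30 + 175 = 690
REF1 = 76 / 690 = 0.1101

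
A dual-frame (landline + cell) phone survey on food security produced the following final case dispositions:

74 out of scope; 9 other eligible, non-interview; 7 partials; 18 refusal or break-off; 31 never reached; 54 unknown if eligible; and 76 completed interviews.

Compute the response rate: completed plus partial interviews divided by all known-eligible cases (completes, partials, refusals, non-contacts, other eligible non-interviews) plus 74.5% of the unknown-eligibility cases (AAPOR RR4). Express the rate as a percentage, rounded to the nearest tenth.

Num → 76 + 7 = 83
Determined eligible → 76 + 7 + 18 + 31 + 9 = 141
Eligible share of unknowns → 0.7450 × 54 = 40.23
Denominator → 141 + 40.23 = 181.23
RR4 = 83 / 181.23 = 0.4580

45.8%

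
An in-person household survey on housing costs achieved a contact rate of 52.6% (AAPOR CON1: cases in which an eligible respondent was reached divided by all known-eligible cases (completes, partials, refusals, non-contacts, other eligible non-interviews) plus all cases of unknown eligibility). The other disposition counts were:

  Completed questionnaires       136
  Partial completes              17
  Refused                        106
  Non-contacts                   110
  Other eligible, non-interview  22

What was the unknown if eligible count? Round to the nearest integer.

143

Numerator → 136 + 17 + 106 + 22 = 281
CON1 = 281 / D = 0.526
D = 281 / 0.526 = 534.2
Remaining denominator categories sum to 391
unknown if eligible = 534.2 − 391 ≈ 143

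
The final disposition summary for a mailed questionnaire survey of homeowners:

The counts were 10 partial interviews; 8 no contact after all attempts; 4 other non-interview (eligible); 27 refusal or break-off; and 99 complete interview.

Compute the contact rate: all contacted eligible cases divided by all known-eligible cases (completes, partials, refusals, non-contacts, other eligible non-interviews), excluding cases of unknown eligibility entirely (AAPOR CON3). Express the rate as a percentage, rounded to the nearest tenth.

Numerator = 99 + 10 + 27 + 4 = 140
Denom = 99 + 10 + 27 + 8 + 4 = 148
CON3 = 140 / 148 = 0.9459

94.6%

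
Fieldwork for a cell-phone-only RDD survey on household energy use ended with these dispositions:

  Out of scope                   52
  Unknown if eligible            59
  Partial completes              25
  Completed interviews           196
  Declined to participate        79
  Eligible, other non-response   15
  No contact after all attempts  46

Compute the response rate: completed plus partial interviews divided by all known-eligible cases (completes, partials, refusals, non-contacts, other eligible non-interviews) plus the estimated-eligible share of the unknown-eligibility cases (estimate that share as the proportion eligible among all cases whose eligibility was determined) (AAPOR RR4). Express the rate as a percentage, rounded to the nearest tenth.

53.6%

Top: 196 + 25 = 221
Determined eligible: 196 + 25 + 79 + 46 + 15 = 361
e = 361 / (361 + 52) = 361 / 413 = 0.8741
Estimated eligible among unknowns: 0.8741 × 59 = 51.57
Denominator: 361 + 51.57 = 412.57
RR4 = 221 / 412.57 = 0.5357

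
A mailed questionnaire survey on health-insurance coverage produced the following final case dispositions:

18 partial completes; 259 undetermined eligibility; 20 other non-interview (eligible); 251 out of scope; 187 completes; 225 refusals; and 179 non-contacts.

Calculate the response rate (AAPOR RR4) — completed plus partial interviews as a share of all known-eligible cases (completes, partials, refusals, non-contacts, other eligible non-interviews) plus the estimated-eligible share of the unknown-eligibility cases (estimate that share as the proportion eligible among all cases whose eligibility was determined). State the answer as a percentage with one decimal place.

25.2%

Num = 187 + 18 = 205
Determined eligible = 187 + 18 + 225 + 179 + 20 = 629
e = 629 / (629 + 251) = 629 / 880 = 0.7148
Eligible share of unknowns = 0.7148 × 259 = 185.13
Denominator = 629 + 185.13 = 814.13
RR4 = 205 / 814.13 = 0.2518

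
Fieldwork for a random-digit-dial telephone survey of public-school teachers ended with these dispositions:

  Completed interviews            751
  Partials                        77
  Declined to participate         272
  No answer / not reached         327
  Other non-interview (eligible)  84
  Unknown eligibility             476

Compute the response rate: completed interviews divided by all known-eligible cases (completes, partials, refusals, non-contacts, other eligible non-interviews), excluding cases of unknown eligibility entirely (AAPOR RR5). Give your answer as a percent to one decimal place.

49.7%

Numerator: 751
Denominator: 751 + 77 + 272 + 327 + 84 = 1511
RR5 = 751 / 1511 = 0.4970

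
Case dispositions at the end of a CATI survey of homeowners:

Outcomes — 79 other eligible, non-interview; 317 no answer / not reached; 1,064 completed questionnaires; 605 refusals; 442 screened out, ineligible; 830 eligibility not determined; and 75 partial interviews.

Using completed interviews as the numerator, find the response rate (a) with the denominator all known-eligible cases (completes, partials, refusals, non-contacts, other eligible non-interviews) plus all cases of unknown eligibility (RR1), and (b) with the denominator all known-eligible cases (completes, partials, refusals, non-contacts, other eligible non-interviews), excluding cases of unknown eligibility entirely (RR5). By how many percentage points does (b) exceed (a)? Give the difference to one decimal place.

Num: 1064
Base: 1064 + 75 + 605 + 317 + 79 + 830 = 2970
RR1 = 1064 / 2970 = 0.3582
Base: 1064 + 75 + 605 + 317 + 79 = 2140
RR5 = 1064 / 2140 = 0.4972
Difference = 49.72 − 35.82 = 13.90 percentage points

13.9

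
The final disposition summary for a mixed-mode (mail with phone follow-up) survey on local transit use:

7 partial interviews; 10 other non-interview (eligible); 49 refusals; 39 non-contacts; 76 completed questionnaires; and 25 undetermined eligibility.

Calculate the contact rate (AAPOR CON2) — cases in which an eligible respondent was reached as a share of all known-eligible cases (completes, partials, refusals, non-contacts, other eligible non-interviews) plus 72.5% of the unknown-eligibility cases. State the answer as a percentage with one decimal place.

71.3%

Numerator: 76 + 7 + 49 + 10 = 142
Eligible (known): 76 + 7 + 49 + 39 + 10 = 181
e × U: 0.7250 × 25 = 18.12
Base: 181 + 18.12 = 199.12
CON2 = 142 / 199.12 = 0.7131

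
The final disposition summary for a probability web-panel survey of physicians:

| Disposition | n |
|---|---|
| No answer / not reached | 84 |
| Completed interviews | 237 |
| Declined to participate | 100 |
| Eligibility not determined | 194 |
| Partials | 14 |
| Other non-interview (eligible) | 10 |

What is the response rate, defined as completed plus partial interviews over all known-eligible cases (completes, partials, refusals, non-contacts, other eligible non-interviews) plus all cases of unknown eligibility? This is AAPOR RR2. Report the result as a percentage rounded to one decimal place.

39.3%

Num = 237 + 14 = 251
Denom = 237 + 14 + 100 + 84 + 10 + 194 = 639
RR2 = 251 / 639 = 0.3928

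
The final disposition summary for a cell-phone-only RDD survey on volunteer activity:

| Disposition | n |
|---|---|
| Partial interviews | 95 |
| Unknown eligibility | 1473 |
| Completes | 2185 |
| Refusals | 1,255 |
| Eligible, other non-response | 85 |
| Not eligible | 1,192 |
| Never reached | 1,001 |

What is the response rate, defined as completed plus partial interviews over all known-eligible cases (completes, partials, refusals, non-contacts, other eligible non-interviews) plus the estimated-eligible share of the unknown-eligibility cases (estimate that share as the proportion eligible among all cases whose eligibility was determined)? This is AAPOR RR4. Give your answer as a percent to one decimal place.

Top → 2185 + 95 = 2280
Determined eligible → 2185 + 95 + 1255 + 1001 + 85 = 4621
e = 4621 / (4621 + 1192) = 4621 / 5813 = 0.7949
e × U → 0.7949 × 1473 = 1170.89
Base → 4621 + 1170.89 = 5791.89
RR4 = 2280 / 5791.89 = 0.3937

39.4%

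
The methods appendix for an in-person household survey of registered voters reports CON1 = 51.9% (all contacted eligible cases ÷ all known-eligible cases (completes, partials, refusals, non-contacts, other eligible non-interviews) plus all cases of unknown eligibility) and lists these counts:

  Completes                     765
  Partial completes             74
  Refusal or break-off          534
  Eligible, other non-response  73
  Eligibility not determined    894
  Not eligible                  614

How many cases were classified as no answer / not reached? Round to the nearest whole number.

446

Num → 765 + 74 + 534 + 73 = 1446
CON1 = 1446 / D = 0.519
D = 1446 / 0.519 = 2786.1
Remaining denominator categories sum to 2340
no answer / not reached = 2786.1 − 2340 ≈ 446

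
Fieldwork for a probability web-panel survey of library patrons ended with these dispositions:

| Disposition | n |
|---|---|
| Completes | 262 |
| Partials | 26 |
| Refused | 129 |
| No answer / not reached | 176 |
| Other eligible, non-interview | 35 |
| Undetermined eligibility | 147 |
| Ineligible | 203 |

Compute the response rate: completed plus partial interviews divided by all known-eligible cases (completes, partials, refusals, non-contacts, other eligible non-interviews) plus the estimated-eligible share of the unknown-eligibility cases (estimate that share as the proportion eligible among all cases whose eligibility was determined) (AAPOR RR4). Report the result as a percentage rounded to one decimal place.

39.0%

Num: 262 + 26 = 288
Determined eligible: 262 + 26 + 129 + 176 + 35 = 628
e = 628 / (628 + 203) = 628 / 831 = 0.7557
e × U: 0.7557 × 147 = 111.09
Denominator: 628 + 111.09 = 739.09
RR4 = 288 / 739.09 = 0.3897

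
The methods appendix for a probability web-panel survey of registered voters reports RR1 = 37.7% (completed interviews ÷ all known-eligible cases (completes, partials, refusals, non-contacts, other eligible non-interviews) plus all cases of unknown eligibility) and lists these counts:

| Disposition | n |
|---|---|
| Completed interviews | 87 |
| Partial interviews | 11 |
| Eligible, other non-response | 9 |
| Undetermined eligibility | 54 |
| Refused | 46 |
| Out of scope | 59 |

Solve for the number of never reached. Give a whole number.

24

RR1 = 87 / D = 0.377
D = 87 / 0.377 = 230.8
Rest of base = 207
never reached = 230.8 − 207 ≈ 24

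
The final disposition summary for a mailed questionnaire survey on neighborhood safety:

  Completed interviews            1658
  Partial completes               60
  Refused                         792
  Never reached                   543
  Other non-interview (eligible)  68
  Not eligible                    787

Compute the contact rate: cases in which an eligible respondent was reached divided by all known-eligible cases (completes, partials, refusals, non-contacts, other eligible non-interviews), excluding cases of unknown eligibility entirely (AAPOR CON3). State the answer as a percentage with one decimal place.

Top = 1658 + 60 + 792 + 68 = 2578
Denominator = 1658 + 60 + 792 + 543 + 68 = 3121
CON3 = 2578 / 3121 = 0.8260

82.6%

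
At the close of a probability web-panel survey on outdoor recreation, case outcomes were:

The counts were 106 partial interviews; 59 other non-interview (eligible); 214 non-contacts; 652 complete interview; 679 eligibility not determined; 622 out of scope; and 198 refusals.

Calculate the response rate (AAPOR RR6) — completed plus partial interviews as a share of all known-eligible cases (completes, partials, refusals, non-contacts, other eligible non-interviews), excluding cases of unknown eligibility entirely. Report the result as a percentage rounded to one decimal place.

61.7%

Num → 652 + 106 = 758
Denominator → 652 + 106 + 198 + 214 + 59 = 1229
RR6 = 758 / 1229 = 0.6168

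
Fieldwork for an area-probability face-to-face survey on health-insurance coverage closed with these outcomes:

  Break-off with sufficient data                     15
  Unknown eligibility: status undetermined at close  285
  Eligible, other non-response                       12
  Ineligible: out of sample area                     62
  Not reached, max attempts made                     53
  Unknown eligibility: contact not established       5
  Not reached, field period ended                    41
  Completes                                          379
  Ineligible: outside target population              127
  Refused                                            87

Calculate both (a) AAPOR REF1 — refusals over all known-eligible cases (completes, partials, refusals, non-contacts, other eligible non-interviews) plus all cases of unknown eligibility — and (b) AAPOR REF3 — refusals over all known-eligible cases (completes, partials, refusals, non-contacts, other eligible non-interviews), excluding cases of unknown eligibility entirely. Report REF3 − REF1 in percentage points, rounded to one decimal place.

4.9

Non-contacts = 41 + 53 = 94
Eligibility not determined = 5 + 285 = 290
Not eligible = 127 + 62 = 189
Num → 87
Denominator → 379 + 15 + 87 + 94 + 12 + 290 = 877
REF1 = 87 / 877 = 0.0992
Denominator → 379 + 15 + 87 + 94 + 12 = 587
REF3 = 87 / 587 = 0.1482
Difference = 14.82 − 9.92 = 4.90 percentage points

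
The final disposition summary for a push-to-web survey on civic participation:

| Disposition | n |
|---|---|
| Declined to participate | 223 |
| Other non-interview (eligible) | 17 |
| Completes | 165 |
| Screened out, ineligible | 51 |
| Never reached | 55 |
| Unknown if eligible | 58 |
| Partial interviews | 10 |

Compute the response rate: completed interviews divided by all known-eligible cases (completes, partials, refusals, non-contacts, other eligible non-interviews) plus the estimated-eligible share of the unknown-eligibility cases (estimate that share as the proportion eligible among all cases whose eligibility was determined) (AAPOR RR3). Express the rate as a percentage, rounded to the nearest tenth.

Num = 165
Determined eligible = 165 + 10 + 223 + 55 + 17 = 470
e = 470 / (470 + 51) = 470 / 521 = 0.9021
e × U = 0.9021 × 58 = 52.32
Denominator = 470 + 52.32 = 522.32
RR3 = 165 / 522.32 = 0.3159

31.6%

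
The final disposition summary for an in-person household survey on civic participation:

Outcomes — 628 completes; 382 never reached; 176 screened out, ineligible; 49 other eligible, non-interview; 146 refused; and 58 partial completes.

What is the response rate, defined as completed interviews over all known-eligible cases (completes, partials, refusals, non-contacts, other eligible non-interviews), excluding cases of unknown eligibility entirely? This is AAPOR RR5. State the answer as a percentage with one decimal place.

49.7%

Top → 628
Denominator → 628 + 58 + 146 + 382 + 49 = 1263
RR5 = 628 / 1263 = 0.4972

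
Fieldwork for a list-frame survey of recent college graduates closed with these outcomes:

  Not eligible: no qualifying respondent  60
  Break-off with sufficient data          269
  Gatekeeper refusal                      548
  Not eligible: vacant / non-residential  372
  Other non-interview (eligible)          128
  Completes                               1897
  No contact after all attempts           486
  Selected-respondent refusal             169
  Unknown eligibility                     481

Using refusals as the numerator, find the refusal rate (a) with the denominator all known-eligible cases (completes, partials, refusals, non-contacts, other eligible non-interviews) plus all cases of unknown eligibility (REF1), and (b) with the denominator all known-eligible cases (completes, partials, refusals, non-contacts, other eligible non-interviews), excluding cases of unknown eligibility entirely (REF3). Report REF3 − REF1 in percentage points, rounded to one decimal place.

Refusals = 548 + 169 = 717
Out of scope = 60 + 372 = 432
Numerator → 717
Denominator → 1897 + 269 + 717 + 486 + 128 + 481 = 3978
REF1 = 717 / 3978 = 0.1802
Denominator → 1897 + 269 + 717 + 486 + 128 = 3497
REF3 = 717 / 3497 = 0.2050
Difference = 20.50 − 18.02 = 2.48 percentage points

2.5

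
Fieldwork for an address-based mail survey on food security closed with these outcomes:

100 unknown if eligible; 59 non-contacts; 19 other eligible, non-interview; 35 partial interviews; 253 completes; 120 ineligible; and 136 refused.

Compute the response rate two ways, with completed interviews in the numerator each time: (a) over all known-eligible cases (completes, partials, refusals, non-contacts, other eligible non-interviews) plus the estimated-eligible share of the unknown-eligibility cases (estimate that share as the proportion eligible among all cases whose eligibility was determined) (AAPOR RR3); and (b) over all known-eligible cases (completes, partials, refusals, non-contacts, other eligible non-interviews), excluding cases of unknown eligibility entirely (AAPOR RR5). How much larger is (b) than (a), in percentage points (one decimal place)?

Top = 253
Determined eligible = 253 + 35 + 136 + 59 + 19 = 502
e = 502 / (502 + 120) = 502 / 622 = 0.8071
Eligible share of unknowns = 0.8071 × 100 = 80.71
Denominator = 502 + 80.71 = 582.71
RR3 = 253 / 582.71 = 0.4342
Denominator = 253 + 35 + 136 + 59 + 19 = 502
RR5 = 253 / 502 = 0.5040
Difference = 50.40 − 43.42 = 6.98 percentage points

7.0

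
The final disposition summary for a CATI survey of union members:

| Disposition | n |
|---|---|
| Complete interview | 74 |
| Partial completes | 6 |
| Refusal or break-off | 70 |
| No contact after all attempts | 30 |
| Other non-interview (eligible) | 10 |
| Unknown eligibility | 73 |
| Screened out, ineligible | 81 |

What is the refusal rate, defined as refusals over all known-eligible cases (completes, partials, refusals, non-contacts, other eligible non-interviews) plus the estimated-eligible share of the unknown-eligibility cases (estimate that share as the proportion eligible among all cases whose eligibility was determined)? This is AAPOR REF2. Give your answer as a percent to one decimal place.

Numerator: 70
Eligible (known): 74 + 6 + 70 + 30 + 10 = 190
e = 190 / (190 + 81) = 190 / 271 = 0.7011
Eligible share of unknowns: 0.7011 × 73 = 51.18
Denom: 190 + 51.18 = 241.18
REF2 = 70 / 241.18 = 0.2902

29.0%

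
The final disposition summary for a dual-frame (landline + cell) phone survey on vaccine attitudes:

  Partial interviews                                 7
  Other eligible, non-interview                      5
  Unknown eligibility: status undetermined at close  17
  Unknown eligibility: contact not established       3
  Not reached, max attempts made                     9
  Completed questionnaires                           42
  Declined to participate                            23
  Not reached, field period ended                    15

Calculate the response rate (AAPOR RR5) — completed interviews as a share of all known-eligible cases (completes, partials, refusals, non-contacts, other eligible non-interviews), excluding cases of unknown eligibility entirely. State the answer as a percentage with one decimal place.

41.6%

Never reached = 15 + 9 = 24
Eligibility not determined = 3 + 17 = 20
Num: 42
Denominator: 42 + 7 + 23 + 24 + 5 = 101
RR5 = 42 / 101 = 0.4158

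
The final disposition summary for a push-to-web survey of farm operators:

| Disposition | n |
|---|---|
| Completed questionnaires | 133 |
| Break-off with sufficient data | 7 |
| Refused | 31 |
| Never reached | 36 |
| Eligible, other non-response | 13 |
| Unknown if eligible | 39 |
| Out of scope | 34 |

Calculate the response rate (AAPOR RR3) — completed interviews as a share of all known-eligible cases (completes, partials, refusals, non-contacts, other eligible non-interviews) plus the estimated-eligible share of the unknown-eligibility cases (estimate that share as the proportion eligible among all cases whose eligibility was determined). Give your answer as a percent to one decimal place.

52.4%

Num = 133
Eligible (known) = 133 + 7 + 31 + 36 + 13 = 220
e = 220 / (220 + 34) = 220 / 254 = 0.8661
Eligible share of unknowns = 0.8661 × 39 = 33.78
Base = 220 + 33.78 = 253.78
RR3 = 133 / 253.78 = 0.5241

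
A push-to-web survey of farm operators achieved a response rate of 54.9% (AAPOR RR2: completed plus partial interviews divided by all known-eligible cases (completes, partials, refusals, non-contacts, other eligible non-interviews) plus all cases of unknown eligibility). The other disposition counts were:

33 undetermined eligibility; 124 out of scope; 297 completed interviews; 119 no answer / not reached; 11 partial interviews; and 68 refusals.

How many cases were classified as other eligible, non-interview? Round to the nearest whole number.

Top: 297 + 11 = 308
RR2 = 308 / D = 0.549
D = 308 / 0.549 = 561.0
Rest of base = 528
other eligible, non-interview = 561.0 − 528 ≈ 33

33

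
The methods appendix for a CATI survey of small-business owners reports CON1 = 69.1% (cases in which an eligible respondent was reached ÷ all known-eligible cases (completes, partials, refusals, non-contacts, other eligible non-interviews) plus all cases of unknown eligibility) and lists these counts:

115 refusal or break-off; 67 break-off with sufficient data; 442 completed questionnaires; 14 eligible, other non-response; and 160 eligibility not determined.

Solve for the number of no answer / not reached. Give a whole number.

Numerator → 442 + 67 + 115 + 14 = 638
CON1 = 638 / D = 0.691
D = 638 / 0.691 = 923.3
Remaining denominator categories sum to 798
no answer / not reached = 923.3 − 798 ≈ 125

125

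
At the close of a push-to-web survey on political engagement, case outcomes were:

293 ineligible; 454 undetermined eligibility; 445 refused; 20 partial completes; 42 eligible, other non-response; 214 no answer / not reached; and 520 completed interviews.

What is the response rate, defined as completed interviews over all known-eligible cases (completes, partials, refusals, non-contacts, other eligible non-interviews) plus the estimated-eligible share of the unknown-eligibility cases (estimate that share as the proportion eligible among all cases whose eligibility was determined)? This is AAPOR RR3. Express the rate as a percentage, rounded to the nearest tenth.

Num: 520
Eligible (known): 520 + 20 + 445 + 214 + 42 = 1241
e = 1241 / (1241 + 293) = 1241 / 1534 = 0.8090
e × U: 0.8090 × 454 = 367.29
Denom: 1241 + 367.29 = 1608.29
RR3 = 520 / 1608.29 = 0.3233

32.3%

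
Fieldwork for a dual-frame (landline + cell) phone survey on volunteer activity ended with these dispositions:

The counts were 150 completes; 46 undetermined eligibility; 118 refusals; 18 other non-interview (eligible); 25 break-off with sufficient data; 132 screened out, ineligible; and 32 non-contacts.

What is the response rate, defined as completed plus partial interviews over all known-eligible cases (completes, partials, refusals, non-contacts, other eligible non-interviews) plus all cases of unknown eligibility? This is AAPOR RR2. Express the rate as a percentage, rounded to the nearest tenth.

45.0%

Numerator → 150 + 25 = 175
Denom → 150 + 25 + 118 + 32 + 18 + 46 = 389
RR2 = 175 / 389 = 0.4499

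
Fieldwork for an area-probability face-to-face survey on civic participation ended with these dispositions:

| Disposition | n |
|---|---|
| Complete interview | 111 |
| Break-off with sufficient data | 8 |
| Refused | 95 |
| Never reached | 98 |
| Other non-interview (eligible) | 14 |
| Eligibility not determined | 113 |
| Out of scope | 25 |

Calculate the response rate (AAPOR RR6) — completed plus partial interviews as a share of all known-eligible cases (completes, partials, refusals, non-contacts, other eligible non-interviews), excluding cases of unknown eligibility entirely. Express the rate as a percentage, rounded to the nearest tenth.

Num = 111 + 8 = 119
Denom = 111 + 8 + 95 + 98 + 14 = 326
RR6 = 119 / 326 = 0.3650

36.5%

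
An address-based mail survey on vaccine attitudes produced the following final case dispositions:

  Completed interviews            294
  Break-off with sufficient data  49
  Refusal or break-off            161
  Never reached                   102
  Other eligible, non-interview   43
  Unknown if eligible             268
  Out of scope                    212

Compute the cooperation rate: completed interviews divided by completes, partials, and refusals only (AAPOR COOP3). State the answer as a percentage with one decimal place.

Top = 294
Denom = 294 + 49 + 161 = 504
COOP3 = 294 / 504 = 0.5833

58.3%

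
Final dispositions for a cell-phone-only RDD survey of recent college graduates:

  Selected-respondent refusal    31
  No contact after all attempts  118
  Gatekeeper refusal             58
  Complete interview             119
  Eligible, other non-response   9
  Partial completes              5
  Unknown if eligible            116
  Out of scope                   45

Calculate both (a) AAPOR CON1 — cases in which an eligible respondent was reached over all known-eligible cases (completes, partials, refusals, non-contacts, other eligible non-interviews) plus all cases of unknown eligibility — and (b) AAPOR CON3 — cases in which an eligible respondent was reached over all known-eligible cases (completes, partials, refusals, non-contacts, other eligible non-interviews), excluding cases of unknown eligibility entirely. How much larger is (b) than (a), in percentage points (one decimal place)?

Declined to participate = 58 + 31 = 89
Top: 119 + 5 + 89 + 9 = 222
Denom: 119 + 5 + 89 + 118 + 9 + 116 = 456
CON1 = 222 / 456 = 0.4868
Denom: 119 + 5 + 89 + 118 + 9 = 340
CON3 = 222 / 340 = 0.6529
Difference = 65.29 − 48.68 = 16.61 percentage points

16.6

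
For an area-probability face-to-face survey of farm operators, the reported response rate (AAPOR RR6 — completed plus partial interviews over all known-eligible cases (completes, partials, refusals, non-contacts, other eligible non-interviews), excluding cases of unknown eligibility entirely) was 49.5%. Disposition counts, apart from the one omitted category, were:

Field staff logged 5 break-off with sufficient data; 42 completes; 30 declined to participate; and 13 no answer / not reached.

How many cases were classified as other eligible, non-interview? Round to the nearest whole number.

5

Top → 42 + 5 = 47
RR6 = 47 / D = 0.495
D = 47 / 0.495 = 94.9
Rest of base = 90
other eligible, non-interview = 94.9 − 90 ≈ 5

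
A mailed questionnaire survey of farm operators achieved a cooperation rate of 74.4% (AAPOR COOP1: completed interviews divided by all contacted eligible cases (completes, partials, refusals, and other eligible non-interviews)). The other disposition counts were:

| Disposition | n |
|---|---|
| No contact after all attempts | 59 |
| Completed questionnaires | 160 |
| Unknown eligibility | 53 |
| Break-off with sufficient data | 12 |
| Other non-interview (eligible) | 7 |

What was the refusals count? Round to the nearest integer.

COOP1 = 160 / D = 0.744
D = 160 / 0.744 = 215.1
Other denominator terms total 179
refusals = 215.1 − 179 ≈ 36

36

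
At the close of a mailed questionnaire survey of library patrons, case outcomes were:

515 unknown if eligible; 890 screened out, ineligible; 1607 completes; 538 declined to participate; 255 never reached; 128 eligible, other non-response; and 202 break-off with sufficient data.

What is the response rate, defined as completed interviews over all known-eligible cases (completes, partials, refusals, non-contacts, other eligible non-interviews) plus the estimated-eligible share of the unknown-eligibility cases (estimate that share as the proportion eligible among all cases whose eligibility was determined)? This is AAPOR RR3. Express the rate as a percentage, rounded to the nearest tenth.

51.5%

Num: 1607
Determined eligible: 1607 + 202 + 538 + 255 + 128 = 2730
e = 2730 / (2730 + 890) = 2730 / 3620 = 0.7541
e × U: 0.7541 × 515 = 388.36
Denominator: 2730 + 388.36 = 3118.36
RR3 = 1607 / 3118.36 = 0.5153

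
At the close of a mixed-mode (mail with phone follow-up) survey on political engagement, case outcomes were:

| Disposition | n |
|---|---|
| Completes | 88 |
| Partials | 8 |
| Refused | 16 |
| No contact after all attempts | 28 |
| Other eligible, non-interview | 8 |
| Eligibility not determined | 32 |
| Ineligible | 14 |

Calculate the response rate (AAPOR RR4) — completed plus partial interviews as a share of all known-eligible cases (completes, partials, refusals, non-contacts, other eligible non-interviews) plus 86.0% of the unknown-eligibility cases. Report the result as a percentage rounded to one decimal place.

54.7%

Numerator: 88 + 8 = 96
Determined eligible: 88 + 8 + 16 + 28 + 8 = 148
e × U: 0.8600 × 32 = 27.52
Denominator: 148 + 27.52 = 175.52
RR4 = 96 / 175.52 = 0.5469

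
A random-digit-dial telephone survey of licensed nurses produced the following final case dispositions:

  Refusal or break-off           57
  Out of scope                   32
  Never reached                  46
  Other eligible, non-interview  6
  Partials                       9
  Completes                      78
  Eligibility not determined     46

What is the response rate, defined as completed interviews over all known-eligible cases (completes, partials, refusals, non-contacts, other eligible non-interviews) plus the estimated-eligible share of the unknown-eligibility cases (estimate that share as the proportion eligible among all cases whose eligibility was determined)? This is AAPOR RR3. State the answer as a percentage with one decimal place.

33.1%

Top = 78
Determined eligible = 78 + 9 + 57 + 46 + 6 = 196
e = 196 / (196 + 32) = 196 / 228 = 0.8596
Eligible share of unknowns = 0.8596 × 46 = 39.54
Denominator = 196 + 39.54 = 235.54
RR3 = 78 / 235.54 = 0.3312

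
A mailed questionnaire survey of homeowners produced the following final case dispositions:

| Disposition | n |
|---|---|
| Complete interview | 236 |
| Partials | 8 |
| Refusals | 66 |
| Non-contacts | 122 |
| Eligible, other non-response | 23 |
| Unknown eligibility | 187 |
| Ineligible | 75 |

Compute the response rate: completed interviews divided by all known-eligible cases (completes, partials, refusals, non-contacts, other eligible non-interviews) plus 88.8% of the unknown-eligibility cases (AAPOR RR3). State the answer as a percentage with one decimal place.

Top: 236
Determined eligible: 236 + 8 + 66 + 122 + 23 = 455
e × U: 0.8880 × 187 = 166.06
Denominator: 455 + 166.06 = 621.06
RR3 = 236 / 621.06 = 0.3800

38.0%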